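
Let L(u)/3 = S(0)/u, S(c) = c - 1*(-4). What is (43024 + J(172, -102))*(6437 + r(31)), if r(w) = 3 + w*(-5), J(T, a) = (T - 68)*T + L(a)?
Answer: 6508130070/17 ≈ 3.8283e+8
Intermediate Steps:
S(c) = 4 + c (S(c) = c + 4 = 4 + c)
L(u) = 12/u (L(u) = 3*((4 + 0)/u) = 3*(4/u) = 12/u)
J(T, a) = 12/a + T*(-68 + T) (J(T, a) = (T - 68)*T + 12/a = (-68 + T)*T + 12/a = T*(-68 + T) + 12/a = 12/a + T*(-68 + T))
r(w) = 3 - 5*w
(43024 + J(172, -102))*(6437 + r(31)) = (43024 + (12 + 172*(-102)*(-68 + 172))/(-102))*(6437 + (3 - 5*31)) = (43024 - (12 + 172*(-102)*104)/102)*(6437 + (3 - 155)) = (43024 - (12 - 1824576)/102)*(6437 - 152) = (43024 - 1/102*(-1824564))*6285 = (43024 + 304094/17)*6285 = (1035502/17)*6285 = 6508130070/17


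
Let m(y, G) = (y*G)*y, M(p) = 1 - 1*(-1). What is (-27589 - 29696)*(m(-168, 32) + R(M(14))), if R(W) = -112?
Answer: -51731562960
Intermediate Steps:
M(p) = 2 (M(p) = 1 + 1 = 2)
m(y, G) = G*y² (m(y, G) = (G*y)*y = G*y²)
(-27589 - 29696)*(m(-168, 32) + R(M(14))) = (-27589 - 29696)*(32*(-168)² - 112) = -57285*(32*28224 - 112) = -57285*(903168 - 112) = -57285*903056 = -51731562960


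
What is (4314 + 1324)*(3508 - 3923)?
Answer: -2339770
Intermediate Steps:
(4314 + 1324)*(3508 - 3923) = 5638*(-415) = -2339770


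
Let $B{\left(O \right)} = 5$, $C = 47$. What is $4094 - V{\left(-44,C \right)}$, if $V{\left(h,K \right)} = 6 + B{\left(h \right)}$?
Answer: $4083$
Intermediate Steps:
$V{\left(h,K \right)} = 11$ ($V{\left(h,K \right)} = 6 + 5 = 11$)
$4094 - V{\left(-44,C \right)} = 4094 - 11 = 4083$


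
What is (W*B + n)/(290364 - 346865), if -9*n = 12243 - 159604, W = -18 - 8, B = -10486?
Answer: -2601085/508509 ≈ -5.1151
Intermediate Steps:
W = -26
n = 147361/9 (n = -(12243 - 159604)/9 = -⅑*(-147361) = 147361/9 ≈ 16373.)
(W*B + n)/(290364 - 346865) = (-26*(-10486) + 147361/9)/(290364 - 346865) = (272636 + 147361/9)/(-56501) = (2601085/9)*(-1/56501) = -2601085/508509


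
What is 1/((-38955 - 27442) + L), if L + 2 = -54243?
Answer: -1/120642 ≈ -8.2890e-6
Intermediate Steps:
L = -54245 (L = -2 - 54243 = -54245)
1/((-38955 - 27442) + L) = 1/((-38955 - 27442) - 54245) = 1/(-66397 - 54245) = 1/(-120642) = -1/120642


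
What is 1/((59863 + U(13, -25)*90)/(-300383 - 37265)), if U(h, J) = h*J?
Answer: -337648/30613 ≈ -11.030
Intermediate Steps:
U(h, J) = J*h
1/((59863 + U(13, -25)*90)/(-300383 - 37265)) = 1/((59863 - 25*13*90)/(-300383 - 37265)) = 1/((59863 - 325*90)/(-337648)) = 1/((59863 - 29250)*(-1/337648)) = 1/(30613*(-1/337648)) = 1/(-30613/337648) = -337648/30613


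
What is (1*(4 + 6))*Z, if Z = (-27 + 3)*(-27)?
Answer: 6480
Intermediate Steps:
Z = 648 (Z = -24*(-27) = 648)
(1*(4 + 6))*Z = (1*(4 + 6))*648 = (1*10)*648 = 10*648 = 6480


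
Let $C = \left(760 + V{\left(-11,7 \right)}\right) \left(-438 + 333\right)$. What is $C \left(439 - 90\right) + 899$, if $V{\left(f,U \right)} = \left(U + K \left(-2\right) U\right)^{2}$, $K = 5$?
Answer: $-173293306$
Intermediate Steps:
$V{\left(f,U \right)} = 81 U^{2}$ ($V{\left(f,U \right)} = \left(U + 5 \left(-2\right) U\right)^{2} = \left(U - 10 U\right)^{2} = \left(- 9 U\right)^{2} = 81 U^{2}$)
$C = -496545$ ($C = \left(760 + 81 \cdot 7^{2}\right) \left(-438 + 333\right) = \left(760 + 81 \cdot 49\right) \left(-105\right) = \left(760 + 3969\right) \left(-105\right) = 4729 \left(-105\right) = -496545$)
$C \left(439 - 90\right) + 899 = - 496545 \left(439 - 90\right) + 899 = \left(-496545\right) 349 + 899 = -173294205 + 899 = -173293306$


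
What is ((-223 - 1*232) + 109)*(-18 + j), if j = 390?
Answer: -128712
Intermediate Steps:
((-223 - 1*232) + 109)*(-18 + j) = ((-223 - 1*232) + 109)*(-18 + 390) = ((-223 - 232) + 109)*372 = (-455 + 109)*372 = -346*372 = -128712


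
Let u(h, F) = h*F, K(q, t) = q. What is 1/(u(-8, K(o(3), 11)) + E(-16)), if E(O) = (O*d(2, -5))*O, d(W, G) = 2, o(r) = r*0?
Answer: 1/512 ≈ 0.0019531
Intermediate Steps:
o(r) = 0
u(h, F) = F*h
E(O) = 2*O**2 (E(O) = (O*2)*O = (2*O)*O = 2*O**2)
1/(u(-8, K(o(3), 11)) + E(-16)) = 1/(0*(-8) + 2*(-16)**2) = 1/(0 + 2*256) = 1/(0 + 512) = 1/512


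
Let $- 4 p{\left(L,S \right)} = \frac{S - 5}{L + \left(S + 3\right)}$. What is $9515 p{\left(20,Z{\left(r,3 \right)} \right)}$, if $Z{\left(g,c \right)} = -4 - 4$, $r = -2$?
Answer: $\frac{24739}{12} \approx 2061.6$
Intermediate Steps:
$Z{\left(g,c \right)} = -8$ ($Z{\left(g,c \right)} = -4 - 4 = -8$)
$p{\left(L,S \right)} = - \frac{-5 + S}{4 \left(3 + L + S\right)}$ ($p{\left(L,S \right)} = - \frac{\left(S - 5\right) \frac{1}{L + \left(S + 3\right)}}{4} = - \frac{\left(-5 + S\right) \frac{1}{L + \left(3 + S\right)}}{4} = - \frac{\left(-5 + S\right) \frac{1}{3 + L + S}}{4} = - \frac{\frac{1}{3 + L + S} \left(-5 + S\right)}{4} = - \frac{-5 + S}{4 \left(3 + L + S\right)}$)
$9515 p{\left(20,Z{\left(r,3 \right)} \right)} = 9515 \frac{5 - -8}{4 \left(3 + 20 - 8\right)} = 9515 \frac{5 + 8}{4 \cdot 15} = 9515 \cdot \frac{1}{4} \cdot \frac{1}{15} \cdot 13 = 9515 \cdot \frac{13}{60} = \frac{24739}{12}$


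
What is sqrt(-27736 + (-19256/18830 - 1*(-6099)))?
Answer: I*sqrt(1918042469945)/9415 ≈ 147.1*I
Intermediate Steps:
sqrt(-27736 + (-19256/18830 - 1*(-6099))) = sqrt(-27736 + (-19256*1/18830 + 6099)) = sqrt(-27736 + (-9628/9415 + 6099)) = sqrt(-27736 + 57412457/9415) = sqrt(-203721983/9415) = I*sqrt(1918042469945)/9415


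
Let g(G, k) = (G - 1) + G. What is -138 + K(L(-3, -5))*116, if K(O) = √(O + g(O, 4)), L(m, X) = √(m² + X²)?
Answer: -138 + 116*√(-1 + 3*√34) ≈ 333.09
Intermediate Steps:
g(G, k) = -1 + 2*G (g(G, k) = (-1 + G) + G = -1 + 2*G)
L(m, X) = √(X² + m²)
K(O) = √(-1 + 3*O) (K(O) = √(O + (-1 + 2*O)) = √(-1 + 3*O))
-138 + K(L(-3, -5))*116 = -138 + √(-1 + 3*√((-5)² + (-3)²))*116 = -138 + √(-1 + 3*√(25 + 9))*116 = -138 + √(-1 + 3*√34)*116 = -138 + 116*√(-1 + 3*√34)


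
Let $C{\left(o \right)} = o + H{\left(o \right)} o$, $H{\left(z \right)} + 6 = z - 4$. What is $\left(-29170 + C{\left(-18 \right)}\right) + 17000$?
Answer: $-11684$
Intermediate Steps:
$H{\left(z \right)} = -10 + z$ ($H{\left(z \right)} = -6 + \left(z - 4\right) = -6 + \left(-4 + z\right) = -10 + z$)
$C{\left(o \right)} = o + o \left(-10 + o\right)$ ($C{\left(o \right)} = o + \left(-10 + o\right) o = o + o \left(-10 + o\right)$)
$\left(-29170 + C{\left(-18 \right)}\right) + 17000 = \left(-29170 - 18 \left(-9 - 18\right)\right) + 17000 = \left(-29170 - -486\right) + 17000 = \left(-29170 + 486\right) + 17000 = -28684 + 17000 = -11684$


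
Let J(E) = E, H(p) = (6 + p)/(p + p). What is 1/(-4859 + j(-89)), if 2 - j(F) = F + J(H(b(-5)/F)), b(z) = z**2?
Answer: -50/237891 ≈ -0.00021018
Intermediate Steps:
H(p) = (6 + p)/(2*p) (H(p) = (6 + p)/((2*p)) = (6 + p)*(1/(2*p)) = (6 + p)/(2*p))
j(F) = 2 - F - F*(6 + 25/F)/50 (j(F) = 2 - (F + (6 + (-5)**2/F)/(2*(((-5)**2/F)))) = 2 - (F + (6 + 25/F)/(2*((25/F)))) = 2 - (F + (F/25)*(6 + 25/F)/2) = 2 - (F + F*(6 + 25/F)/50) = 2 + (-F - F*(6 + 25/F)/50) = 2 - F - F*(6 + 25/F)/50)
1/(-4859 + j(-89)) = 1/(-4859 + (3/2 - 28/25*(-89))) = 1/(-4859 + (3/2 + 2492/25)) = 1/(-4859 + 5059/50) = 1/(-237891/50) = -50/237891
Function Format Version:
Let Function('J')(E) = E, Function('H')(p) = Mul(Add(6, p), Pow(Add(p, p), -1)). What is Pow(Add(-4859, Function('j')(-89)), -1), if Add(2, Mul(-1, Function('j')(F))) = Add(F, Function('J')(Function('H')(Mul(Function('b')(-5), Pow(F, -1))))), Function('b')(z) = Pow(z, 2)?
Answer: Rational(-50, 237891) ≈ -0.00021018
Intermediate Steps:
Function('H')(p) = Mul(Rational(1, 2), Pow(p, -1), Add(6, p)) (Function('H')(p) = Mul(Add(6, p), Pow(Mul(2, p), -1)) = Mul(Add(6, p), Mul(Rational(1, 2), Pow(p, -1))) = Mul(Rational(1, 2), Pow(p, -1), Add(6, p)))
Function('j')(F) = Add(2, Mul(-1, F), Mul(Rational(-1, 50), F, Add(6, Mul(25, Pow(F, -1))))) (Function('j')(F) = Add(2, Mul(-1, Add(F, Mul(Rational(1, 2), Pow(Mul(Pow(-5, 2), Pow(F, -1)), -1), Add(6, Mul(Pow(-5, 2), Pow(F, -1))))))) = Add(2, Mul(-1, Add(F, Mul(Rational(1, 2), Pow(Mul(25, Pow(F, -1)), -1), Add(6, Mul(25, Pow(F, -1))))))) = Add(2, Mul(-1, Add(F, Mul(Rational(1, 2), Mul(Rational(1, 25), F), Add(6, Mul(25, Pow(F, -1))))))) = Add(2, Mul(-1, Add(F, Mul(Rational(1, 50), F, Add(6, Mul(25, Pow(F, -1))))))) = Add(2, Add(Mul(-1, F), Mul(Rational(-1, 50), F, Add(6, Mul(25, Pow(F, -1)))))) = Add(2, Mul(-1, F), Mul(Rational(-1, 50), F, Add(6, Mul(25, Pow(F, -1))))))
Pow(Add(-4859, Function('j')(-89)), -1) = Pow(Add(-4859, Add(Rational(3, 2), Mul(Rational(-28, 25), -89))), -1) = Pow(Add(-4859, Add(Rational(3, 2), Rational(2492, 25))), -1) = Pow(Add(-4859, Rational(5059, 50)), -1) = Pow(Rational(-237891, 50), -1) = Rational(-50, 237891)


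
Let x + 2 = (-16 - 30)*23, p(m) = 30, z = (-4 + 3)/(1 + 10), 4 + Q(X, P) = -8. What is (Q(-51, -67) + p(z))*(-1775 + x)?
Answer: -51030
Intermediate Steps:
Q(X, P) = -12 (Q(X, P) = -4 - 8 = -12)
z = -1/11 ≈ -0.090909
x = -1060 (x = -2 + (-16 - 30)*23 = -2 - 46*23 = -2 - 1058 = -1060)
(Q(-51, -67) + p(z))*(-1775 + x) = (-12 + 30)*(-1775 - 1060) = 18*(-2835) = -51030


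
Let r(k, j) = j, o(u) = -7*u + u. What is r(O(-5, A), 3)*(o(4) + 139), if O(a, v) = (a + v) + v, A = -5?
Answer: 345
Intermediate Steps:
O(a, v) = a + 2*v
o(u) = -6*u
r(O(-5, A), 3)*(o(4) + 139) = 3*(-6*4 + 139) = 3*(-24 + 139) = 3*115 = 345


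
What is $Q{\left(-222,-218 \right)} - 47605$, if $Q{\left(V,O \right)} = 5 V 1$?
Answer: $-48715$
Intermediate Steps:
$Q{\left(V,O \right)} = 5 V$
$Q{\left(-222,-218 \right)} - 47605 = 5 \left(-222\right) - 47605 = -1110 - 47605 = -48715$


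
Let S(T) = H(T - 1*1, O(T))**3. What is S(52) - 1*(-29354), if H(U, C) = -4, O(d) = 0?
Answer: 29290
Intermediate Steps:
S(T) = -64 (S(T) = (-4)**3 = -64)
S(52) - 1*(-29354) = -64 - 1*(-29354) = -64 + 29354 = 29290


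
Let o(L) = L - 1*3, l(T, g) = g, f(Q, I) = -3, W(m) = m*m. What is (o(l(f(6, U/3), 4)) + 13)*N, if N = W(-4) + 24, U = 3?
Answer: 560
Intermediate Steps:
W(m) = m²
o(L) = -3 + L (o(L) = L - 3 = -3 + L)
N = 40 (N = (-4)² + 24 = 16 + 24 = 40)
(o(l(f(6, U/3), 4)) + 13)*N = ((-3 + 4) + 13)*40 = (1 + 13)*40 = 14*40 = 560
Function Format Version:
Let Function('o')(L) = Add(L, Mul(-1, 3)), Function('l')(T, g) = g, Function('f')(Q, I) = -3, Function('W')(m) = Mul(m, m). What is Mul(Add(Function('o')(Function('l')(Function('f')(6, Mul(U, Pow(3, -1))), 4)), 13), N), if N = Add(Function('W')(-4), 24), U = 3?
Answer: 560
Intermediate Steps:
Function('W')(m) = Pow(m, 2)
Function('o')(L) = Add(-3, L) (Function('o')(L) = Add(L, -3) = Add(-3, L))
N = 40 (N = Add(Pow(-4, 2), 24) = Add(16, 24) = 40)
Mul(Add(Function('o')(Function('l')(Function('f')(6, Mul(U, Pow(3, -1))), 4)), 13), N) = Mul(Add(Add(-3, 4), 13), 40) = Mul(Add(1, 13), 40) = Mul(14, 40) = 560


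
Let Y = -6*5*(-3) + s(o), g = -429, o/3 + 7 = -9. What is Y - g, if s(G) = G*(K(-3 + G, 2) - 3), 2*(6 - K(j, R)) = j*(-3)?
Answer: 4047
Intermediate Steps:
o = -48 (o = -21 + 3*(-9) = -21 - 27 = -48)
K(j, R) = 6 + 3*j/2 (K(j, R) = 6 - j*(-3)/2 = 6 - (-3)*j/2 = 6 + 3*j/2)
s(G) = G*(-3/2 + 3*G/2) (s(G) = G*((6 + 3*(-3 + G)/2) - 3) = G*((6 + (-9/2 + 3*G/2)) - 3) = G*((3/2 + 3*G/2) - 3) = G*(-3/2 + 3*G/2))
Y = 3618 (Y = -6*5*(-3) + (3/2)*(-48)*(-1 - 48) = -30*(-3) + (3/2)*(-48)*(-49) = 90 + 3528 = 3618)
Y - g = 3618 - 1*(-429) = 3618 + 429 = 4047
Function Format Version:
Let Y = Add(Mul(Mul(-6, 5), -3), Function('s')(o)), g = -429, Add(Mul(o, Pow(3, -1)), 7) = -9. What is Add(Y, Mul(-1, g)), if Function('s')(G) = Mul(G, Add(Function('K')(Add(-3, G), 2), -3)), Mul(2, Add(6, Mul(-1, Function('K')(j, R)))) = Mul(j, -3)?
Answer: 4047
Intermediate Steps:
o = -48 (o = Add(-21, Mul(3, -9)) = Add(-21, -27) = -48)
Function('K')(j, R) = Add(6, Mul(Rational(3, 2), j)) (Function('K')(j, R) = Add(6, Mul(Rational(-1, 2), Mul(j, -3))) = Add(6, Mul(Rational(-1, 2), Mul(-3, j))) = Add(6, Mul(Rational(3, 2), j)))
Function('s')(G) = Mul(G, Add(Rational(-3, 2), Mul(Rational(3, 2), G))) (Function('s')(G) = Mul(G, Add(Add(6, Mul(Rational(3, 2), Add(-3, G))), -3)) = Mul(G, Add(Add(6, Add(Rational(-9, 2), Mul(Rational(3, 2), G))), -3)) = Mul(G, Add(Add(Rational(3, 2), Mul(Rational(3, 2), G)), -3)) = Mul(G, Add(Rational(-3, 2), Mul(Rational(3, 2), G))))
Y = 3618 (Y = Add(Mul(Mul(-6, 5), -3), Mul(Rational(3, 2), -48, Add(-1, -48))) = Add(Mul(-30, -3), Mul(Rational(3, 2), -48, -49)) = Add(90, 3528) = 3618)
Add(Y, Mul(-1, g)) = Add(3618, Mul(-1, -429)) = Add(3618, 429) = 4047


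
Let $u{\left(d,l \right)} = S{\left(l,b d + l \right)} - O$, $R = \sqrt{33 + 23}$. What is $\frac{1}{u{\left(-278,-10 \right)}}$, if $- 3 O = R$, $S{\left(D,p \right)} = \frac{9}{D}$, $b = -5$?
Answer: $\frac{810}{4871} + \frac{600 \sqrt{14}}{4871} \approx 0.62718$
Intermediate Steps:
$R = 2 \sqrt{14}$ ($R = \sqrt{56} = 2 \sqrt{14} \approx 7.4833$)
$O = - \frac{2 \sqrt{14}}{3} \approx -2.4944$
$u{\left(d,l \right)} = \frac{9}{l} + \frac{2 \sqrt{14}}{3}$ ($u{\left(d,l \right)} = \frac{9}{l} - - \frac{2 \sqrt{14}}{3} = \frac{9}{l} + \frac{2 \sqrt{14}}{3}$)
$\frac{1}{u{\left(-278,-10 \right)}} = \frac{1}{\frac{9}{-10} + \frac{2 \sqrt{14}}{3}} = \frac{1}{9 \left(- \frac{1}{10}\right) + \frac{2 \sqrt{14}}{3}} = \frac{1}{- \frac{9}{10} + \frac{2 \sqrt{14}}{3}}$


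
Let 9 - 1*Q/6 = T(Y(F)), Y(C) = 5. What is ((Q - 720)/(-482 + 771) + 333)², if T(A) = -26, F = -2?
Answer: 31708161/289 ≈ 1.0972e+5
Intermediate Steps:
Q = 210 (Q = 54 - 6*(-26) = 54 + 156 = 210)
((Q - 720)/(-482 + 771) + 333)² = ((210 - 720)/(-482 + 771) + 333)² = (-510/289 + 333)² = (-510*1/289 + 333)² = (-30/17 + 333)² = (5631/17)² = 31708161/289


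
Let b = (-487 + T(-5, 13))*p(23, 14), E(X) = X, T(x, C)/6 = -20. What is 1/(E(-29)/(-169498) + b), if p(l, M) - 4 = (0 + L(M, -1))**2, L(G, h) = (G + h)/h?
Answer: -169498/17799154449 ≈ -9.5228e-6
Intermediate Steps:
L(G, h) = (G + h)/h
T(x, C) = -120 (T(x, C) = 6*(-20) = -120)
p(l, M) = 4 + (1 - M)**2 (p(l, M) = 4 + (0 + (M - 1)/(-1))**2 = 4 + (0 - (-1 + M))**2 = 4 + (0 + (1 - M))**2 = 4 + (1 - M)**2)
b = -105011 (b = (-487 - 120)*(4 + (1 - 1*14)**2) = -607*(4 + (1 - 14)**2) = -607*(4 + (-13)**2) = -607*(4 + 169) = -607*173 = -105011)
1/(E(-29)/(-169498) + b) = 1/(-29/(-169498) - 105011) = 1/(-29*(-1/169498) - 105011) = 1/(29/169498 - 105011) = 1/(-17799154449/169498) = -169498/17799154449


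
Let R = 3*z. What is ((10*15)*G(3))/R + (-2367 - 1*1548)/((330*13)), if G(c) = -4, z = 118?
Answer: -43999/16874 ≈ -2.6075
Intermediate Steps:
R = 354 (R = 3*118 = 354)
((10*15)*G(3))/R + (-2367 - 1*1548)/((330*13)) = ((10*15)*(-4))/354 + (-2367 - 1*1548)/((330*13)) = (150*(-4))*(1/354) + (-2367 - 1548)/4290 = -600*1/354 - 3915*1/4290 = -100/59 - 261/286 = -43999/16874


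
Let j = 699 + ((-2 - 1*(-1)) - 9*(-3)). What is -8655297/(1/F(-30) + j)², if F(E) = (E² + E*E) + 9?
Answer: -28324294981857/1720100448676 ≈ -16.467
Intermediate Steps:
F(E) = 9 + 2*E² (F(E) = (E² + E²) + 9 = 2*E² + 9 = 9 + 2*E²)
j = 725 (j = 699 + ((-2 + 1) + 27) = 699 + (-1 + 27) = 699 + 26 = 725)
-8655297/(1/F(-30) + j)² = -8655297/(1/(9 + 2*(-30)²) + 725)² = -8655297/(1/(9 + 2*900) + 725)² = -8655297/(1/(9 + 1800) + 725)² = -8655297/(1/1809 + 725)² = -8655297/((1311526/1809)²) = -8655297/1720100448676/3272481 = -8655297*3272481/1720100448676 = -28324294981857/1720100448676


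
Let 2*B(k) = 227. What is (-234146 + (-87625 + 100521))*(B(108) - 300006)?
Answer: 66351215625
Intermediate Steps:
B(k) = 227/2 (B(k) = (1/2)*227 = 227/2)
(-234146 + (-87625 + 100521))*(B(108) - 300006) = (-234146 + (-87625 + 100521))*(227/2 - 300006) = (-234146 + 12896)*(-599785/2) = -221250*(-599785/2) = 66351215625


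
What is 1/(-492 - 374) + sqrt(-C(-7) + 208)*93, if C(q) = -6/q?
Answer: -1/866 + 465*sqrt(406)/7 ≈ 1338.5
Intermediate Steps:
1/(-492 - 374) + sqrt(-C(-7) + 208)*93 = 1/(-492 - 374) + sqrt(-(-6)/(-7) + 208)*93 = 1/(-866) + sqrt(-(-6)*(-1)/7 + 208)*93 = -1/866 + sqrt(-1*6/7 + 208)*93 = -1/866 + sqrt(-6/7 + 208)*93 = -1/866 + sqrt(1450/7)*93 = -1/866 + (5*sqrt(406)/7)*93 = -1/866 + 465*sqrt(406)/7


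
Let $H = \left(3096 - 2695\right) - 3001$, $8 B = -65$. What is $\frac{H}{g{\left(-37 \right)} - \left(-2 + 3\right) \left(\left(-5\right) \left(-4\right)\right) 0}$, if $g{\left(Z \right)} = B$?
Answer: $320$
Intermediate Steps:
$B = - \frac{65}{8}$ ($B = \frac{1}{8} \left(-65\right) = - \frac{65}{8} \approx -8.125$)
$g{\left(Z \right)} = - \frac{65}{8}$
$H = -2600$ ($H = 401 - 3001 = -2600$)
$\frac{H}{g{\left(-37 \right)} - \left(-2 + 3\right) \left(\left(-5\right) \left(-4\right)\right) 0} = - \frac{2600}{- \frac{65}{8} - \left(-2 + 3\right) \left(\left(-5\right) \left(-4\right)\right) 0} = - \frac{2600}{- \frac{65}{8} - 1 \cdot 20 \cdot 0} = - \frac{2600}{- \frac{65}{8} - 20 \cdot 0} = - \frac{2600}{- \frac{65}{8} - 0} = - \frac{2600}{- \frac{65}{8} + 0} = - \frac{2600}{- \frac{65}{8}} = \left(-2600\right) \left(- \frac{8}{65}\right) = 320$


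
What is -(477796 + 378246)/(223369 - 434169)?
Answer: 428021/105400 ≈ 4.0609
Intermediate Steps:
-(477796 + 378246)/(223369 - 434169) = -856042/(-210800) = -856042*(-1)/210800 = -1*(-428021/105400) = 428021/105400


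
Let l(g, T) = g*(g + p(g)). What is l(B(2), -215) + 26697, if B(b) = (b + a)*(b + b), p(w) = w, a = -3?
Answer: 26729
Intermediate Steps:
B(b) = 2*b*(-3 + b) (B(b) = (b - 3)*(b + b) = (-3 + b)*(2*b) = 2*b*(-3 + b))
l(g, T) = 2*g² (l(g, T) = g*(g + g) = g*(2*g) = 2*g²)
l(B(2), -215) + 26697 = 2*(2*2*(-3 + 2))² + 26697 = 2*(2*2*(-1))² + 26697 = 2*(-4)² + 26697 = 2*16 + 26697 = 32 + 26697 = 26729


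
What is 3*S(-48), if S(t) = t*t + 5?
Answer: 6927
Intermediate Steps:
S(t) = 5 + t**2 (S(t) = t**2 + 5 = 5 + t**2)
3*S(-48) = 3*(5 + (-48)**2) = 3*(5 + 2304) = 3*2309 = 6927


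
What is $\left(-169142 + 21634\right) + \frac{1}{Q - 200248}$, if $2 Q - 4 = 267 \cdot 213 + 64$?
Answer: $- \frac{50677405958}{343557} \approx -1.4751 \cdot 10^{5}$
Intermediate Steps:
$Q = \frac{56939}{2}$ ($Q = 2 + \frac{267 \cdot 213 + 64}{2} = 2 + \frac{56871 + 64}{2} = 2 + \frac{1}{2} \cdot 56935 = 2 + \frac{56935}{2} = \frac{56939}{2} \approx 28470.0$)
$\left(-169142 + 21634\right) + \frac{1}{Q - 200248} = \left(-169142 + 21634\right) + \frac{1}{\frac{56939}{2} - 200248} = -147508 + \frac{1}{- \frac{343557}{2}} = -147508 - \frac{2}{343557} = - \frac{50677405958}{343557}$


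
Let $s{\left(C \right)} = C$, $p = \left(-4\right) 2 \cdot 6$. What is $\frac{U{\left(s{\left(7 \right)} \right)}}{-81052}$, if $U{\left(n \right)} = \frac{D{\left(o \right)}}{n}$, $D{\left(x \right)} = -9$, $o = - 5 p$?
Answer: $\frac{9}{567364} \approx 1.5863 \cdot 10^{-5}$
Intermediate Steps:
$p = -48$ ($p = \left(-8\right) 6 = -48$)
$o = 240$ ($o = \left(-5\right) \left(-48\right) = 240$)
$U{\left(n \right)} = - \frac{9}{n}$
$\frac{U{\left(s{\left(7 \right)} \right)}}{-81052} = \frac{\left(-9\right) \frac{1}{7}}{-81052} = \left(-9\right) \frac{1}{7} \left(- \frac{1}{81052}\right) = \left(- \frac{9}{7}\right) \left(- \frac{1}{81052}\right) = \frac{9}{567364}$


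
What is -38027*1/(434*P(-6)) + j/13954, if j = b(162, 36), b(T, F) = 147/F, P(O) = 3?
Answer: -353748961/12112072 ≈ -29.206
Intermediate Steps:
j = 49/12 (j = 147/36 = 147*(1/36) = 49/12 ≈ 4.0833)
-38027*1/(434*P(-6)) + j/13954 = -38027/(434*3) + (49/12)/13954 = -38027/1302 + (49/12)*(1/13954) = -38027*1/1302 + 49/167448 = -38027/1302 + 49/167448 = -353748961/12112072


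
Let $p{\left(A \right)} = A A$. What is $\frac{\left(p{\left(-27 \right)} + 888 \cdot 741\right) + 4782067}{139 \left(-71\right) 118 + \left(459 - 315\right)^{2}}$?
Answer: $- \frac{2720402}{571903} \approx -4.7568$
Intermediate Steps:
$p{\left(A \right)} = A^{2}$
$\frac{\left(p{\left(-27 \right)} + 888 \cdot 741\right) + 4782067}{139 \left(-71\right) 118 + \left(459 - 315\right)^{2}} = \frac{\left(\left(-27\right)^{2} + 888 \cdot 741\right) + 4782067}{139 \left(-71\right) 118 + \left(459 - 315\right)^{2}} = \frac{\left(729 + 658008\right) + 4782067}{\left(-9869\right) 118 + 144^{2}} = \frac{658737 + 4782067}{-1164542 + 20736} = \frac{5440804}{-1143806} = 5440804 \left(- \frac{1}{1143806}\right) = - \frac{2720402}{571903}$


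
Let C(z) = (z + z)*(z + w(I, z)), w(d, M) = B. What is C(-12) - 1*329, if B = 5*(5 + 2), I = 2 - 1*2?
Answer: -881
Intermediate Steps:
I = 0 (I = 2 - 2 = 0)
B = 35 (B = 5*7 = 35)
w(d, M) = 35
C(z) = 2*z*(35 + z) (C(z) = (z + z)*(z + 35) = (2*z)*(35 + z) = 2*z*(35 + z))
C(-12) - 1*329 = 2*(-12)*(35 - 12) - 1*329 = 2*(-12)*23 - 329 = -552 - 329 = -881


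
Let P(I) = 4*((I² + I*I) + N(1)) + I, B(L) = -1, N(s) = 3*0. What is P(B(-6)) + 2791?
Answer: 2798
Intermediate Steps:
N(s) = 0
P(I) = I + 8*I² (P(I) = 4*((I² + I*I) + 0) + I = 4*((I² + I²) + 0) + I = 4*(2*I² + 0) + I = 4*(2*I²) + I = 8*I² + I = I + 8*I²)
P(B(-6)) + 2791 = -(1 + 8*(-1)) + 2791 = -(1 - 8) + 2791 = -1*(-7) + 2791 = 7 + 2791 = 2798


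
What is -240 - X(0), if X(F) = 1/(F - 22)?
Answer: -5279/22 ≈ -239.95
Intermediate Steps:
X(F) = 1/(-22 + F)
-240 - X(0) = -240 - 1/(-22 + 0) = -240 - 1/(-22) = -240 - 1*(-1/22) = -240 + 1/22 = -5279/22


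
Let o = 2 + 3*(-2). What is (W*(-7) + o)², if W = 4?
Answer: 1024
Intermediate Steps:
o = -4 (o = 2 - 6 = -4)
(W*(-7) + o)² = (4*(-7) - 4)² = (-28 - 4)² = (-32)² = 1024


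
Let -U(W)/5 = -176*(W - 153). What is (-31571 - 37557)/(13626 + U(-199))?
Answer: 34564/148067 ≈ 0.23343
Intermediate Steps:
U(W) = -134640 + 880*W (U(W) = -(-880)*(W - 153) = -(-880)*(-153 + W) = -5*(26928 - 176*W) = -134640 + 880*W)
(-31571 - 37557)/(13626 + U(-199)) = (-31571 - 37557)/(13626 + (-134640 + 880*(-199))) = -69128/(13626 + (-134640 - 175120)) = -69128/(13626 - 309760) = -69128/(-296134) = -69128*(-1/296134) = 34564/148067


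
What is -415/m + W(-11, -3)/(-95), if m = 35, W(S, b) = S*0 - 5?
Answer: -1570/133 ≈ -11.805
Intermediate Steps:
W(S, b) = -5 (W(S, b) = 0 - 5 = -5)
-415/m + W(-11, -3)/(-95) = -415/35 - 5/(-95) = -415*1/35 - 5*(-1/95) = -83/7 + 1/19 = -1570/133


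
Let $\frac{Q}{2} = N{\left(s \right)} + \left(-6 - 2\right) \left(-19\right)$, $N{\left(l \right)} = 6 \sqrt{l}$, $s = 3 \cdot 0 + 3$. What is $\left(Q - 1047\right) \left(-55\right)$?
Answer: $40865 - 660 \sqrt{3} \approx 39722.0$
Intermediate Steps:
$s = 3$ ($s = 0 + 3 = 3$)
$Q = 304 + 12 \sqrt{3}$ ($Q = 2 \left(6 \sqrt{3} + \left(-6 - 2\right) \left(-19\right)\right) = 2 \left(6 \sqrt{3} - -152\right) = 2 \left(6 \sqrt{3} + 152\right) = 2 \left(152 + 6 \sqrt{3}\right) = 304 + 12 \sqrt{3} \approx 324.78$)
$\left(Q - 1047\right) \left(-55\right) = \left(\left(304 + 12 \sqrt{3}\right) - 1047\right) \left(-55\right) = \left(-743 + 12 \sqrt{3}\right) \left(-55\right) = 40865 - 660 \sqrt{3}$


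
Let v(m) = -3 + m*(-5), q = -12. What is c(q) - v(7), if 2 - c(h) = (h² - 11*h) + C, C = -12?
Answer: -224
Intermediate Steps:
v(m) = -3 - 5*m
c(h) = 14 - h² + 11*h (c(h) = 2 - ((h² - 11*h) - 12) = 2 - (-12 + h² - 11*h) = 2 + (12 - h² + 11*h) = 14 - h² + 11*h)
c(q) - v(7) = (14 - 1*(-12)² + 11*(-12)) - (-3 - 5*7) = (14 - 1*144 - 132) - (-3 - 35) = (14 - 144 - 132) - 1*(-38) = -262 + 38 = -224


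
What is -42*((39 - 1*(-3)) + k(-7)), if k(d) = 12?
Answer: -2268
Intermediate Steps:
-42*((39 - 1*(-3)) + k(-7)) = -42*((39 - 1*(-3)) + 12) = -42*((39 + 3) + 12) = -42*(42 + 12) = -42*54 = -2268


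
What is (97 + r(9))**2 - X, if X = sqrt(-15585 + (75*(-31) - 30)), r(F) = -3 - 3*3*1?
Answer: 7225 - 2*I*sqrt(4485) ≈ 7225.0 - 133.94*I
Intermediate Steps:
r(F) = -12 (r(F) = -3 - 9*1 = -3 - 9 = -12)
X = 2*I*sqrt(4485) (X = sqrt(-15585 + (-2325 - 30)) = sqrt(-15585 - 2355) = sqrt(-17940) = 2*I*sqrt(4485) ≈ 133.94*I)
(97 + r(9))**2 - X = (97 - 12)**2 - 2*I*sqrt(4485) = 85**2 - 2*I*sqrt(4485) = 7225 - 2*I*sqrt(4485)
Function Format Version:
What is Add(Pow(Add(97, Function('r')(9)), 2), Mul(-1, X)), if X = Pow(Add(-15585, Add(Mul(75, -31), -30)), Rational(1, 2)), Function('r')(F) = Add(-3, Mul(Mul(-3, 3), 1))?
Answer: Add(7225, Mul(-2, I, Pow(4485, Rational(1, 2)))) ≈ Add(7225.0, Mul(-133.94, I))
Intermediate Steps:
Function('r')(F) = -12 (Function('r')(F) = Add(-3, Mul(-9, 1)) = Add(-3, -9) = -12)
X = Mul(2, I, Pow(4485, Rational(1, 2))) (X = Pow(Add(-15585, Add(-2325, -30)), Rational(1, 2)) = Pow(Add(-15585, -2355), Rational(1, 2)) = Pow(-17940, Rational(1, 2)) = Mul(2, I, Pow(4485, Rational(1, 2))) ≈ Mul(133.94, I))
Add(Pow(Add(97, Function('r')(9)), 2), Mul(-1, X)) = Add(Pow(Add(97, -12), 2), Mul(-1, Mul(2, I, Pow(4485, Rational(1, 2))))) = Add(Pow(85, 2), Mul(-2, I, Pow(4485, Rational(1, 2)))) = Add(7225, Mul(-2, I, Pow(4485, Rational(1, 2))))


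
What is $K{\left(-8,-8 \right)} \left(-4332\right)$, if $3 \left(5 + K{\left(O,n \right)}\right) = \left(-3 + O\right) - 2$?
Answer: $40432$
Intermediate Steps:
$K{\left(O,n \right)} = - \frac{20}{3} + \frac{O}{3}$ ($K{\left(O,n \right)} = -5 + \frac{\left(-3 + O\right) - 2}{3} = -5 + \frac{-5 + O}{3} = -5 + \left(- \frac{5}{3} + \frac{O}{3}\right) = - \frac{20}{3} + \frac{O}{3}$)
$K{\left(-8,-8 \right)} \left(-4332\right) = \left(- \frac{20}{3} + \frac{1}{3} \left(-8\right)\right) \left(-4332\right) = \left(- \frac{20}{3} - \frac{8}{3}\right) \left(-4332\right) = \left(- \frac{28}{3}\right) \left(-4332\right) = 40432$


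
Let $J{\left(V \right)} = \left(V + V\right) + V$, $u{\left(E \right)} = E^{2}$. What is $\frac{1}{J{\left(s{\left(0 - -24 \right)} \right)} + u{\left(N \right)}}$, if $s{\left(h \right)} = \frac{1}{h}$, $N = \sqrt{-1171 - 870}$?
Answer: $- \frac{8}{16327} \approx -0.00048999$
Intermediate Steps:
$N = i \sqrt{2041}$ ($N = \sqrt{-2041} = i \sqrt{2041} \approx 45.177 i$)
$J{\left(V \right)} = 3 V$ ($J{\left(V \right)} = 2 V + V = 3 V$)
$\frac{1}{J{\left(s{\left(0 - -24 \right)} \right)} + u{\left(N \right)}} = \frac{1}{\frac{3}{0 - -24} + \left(i \sqrt{2041}\right)^{2}} = \frac{1}{\frac{3}{0 + 24} - 2041} = \frac{1}{\frac{3}{24} - 2041} = \frac{1}{3 \cdot \frac{1}{24} - 2041} = \frac{1}{\frac{1}{8} - 2041} = \frac{1}{- \frac{16327}{8}} = - \frac{8}{16327}$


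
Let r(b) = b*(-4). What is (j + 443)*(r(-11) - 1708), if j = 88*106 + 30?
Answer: -16308864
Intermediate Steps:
r(b) = -4*b
j = 9358 (j = 9328 + 30 = 9358)
(j + 443)*(r(-11) - 1708) = (9358 + 443)*(-4*(-11) - 1708) = 9801*(44 - 1708) = 9801*(-1664) = -16308864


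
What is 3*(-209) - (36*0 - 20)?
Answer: -607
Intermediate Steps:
3*(-209) - (36*0 - 20) = -627 - (0 - 20) = -627 - 1*(-20) = -627 + 20 = -607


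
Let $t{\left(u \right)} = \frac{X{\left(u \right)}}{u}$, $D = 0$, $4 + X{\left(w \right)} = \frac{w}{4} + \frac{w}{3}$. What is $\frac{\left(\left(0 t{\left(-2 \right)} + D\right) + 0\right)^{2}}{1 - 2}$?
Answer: $0$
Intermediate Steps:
$X{\left(w \right)} = -4 + \frac{7 w}{12}$ ($X{\left(w \right)} = -4 + \left(\frac{w}{4} + \frac{w}{3}\right) = -4 + \frac{7 w}{12}$)
$t{\left(u \right)} = \frac{-4 + \frac{7 u}{12}}{u}$
$\frac{\left(\left(0 t{\left(-2 \right)} + D\right) + 0\right)^{2}}{1 - 2} = \frac{\left(\left(0 \left(\frac{7}{12} - \frac{4}{-2}\right) + 0\right) + 0\right)^{2}}{1 - 2} = \frac{\left(\left(0 \left(\frac{7}{12} - -2\right) + 0\right) + 0\right)^{2}}{-1} = \left(\left(0 \left(\frac{7}{12} + 2\right) + 0\right) + 0\right)^{2} \left(-1\right) = \left(\left(0 \cdot \frac{31}{12} + 0\right) + 0\right)^{2} \left(-1\right) = \left(\left(0 + 0\right) + 0\right)^{2} \left(-1\right) = \left(0 + 0\right)^{2} \left(-1\right) = 0^{2} \left(-1\right) = 0 \left(-1\right) = 0$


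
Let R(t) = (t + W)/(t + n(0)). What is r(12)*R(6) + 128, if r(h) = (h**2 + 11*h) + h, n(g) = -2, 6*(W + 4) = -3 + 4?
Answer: 284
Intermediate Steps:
W = -23/6 (W = -4 + (-3 + 4)/6 = -4 + (1/6)*1 = -4 + 1/6 = -23/6 ≈ -3.8333)
r(h) = h**2 + 12*h
R(t) = (-23/6 + t)/(-2 + t) (R(t) = (t - 23/6)/(t - 2) = (-23/6 + t)/(-2 + t))
r(12)*R(6) + 128 = (12*(12 + 12))*((-23/6 + 6)/(-2 + 6)) + 128 = (12*24)*((13/6)/4) + 128 = 288*((1/4)*(13/6)) + 128 = 288*(13/24) + 128 = 156 + 128 = 284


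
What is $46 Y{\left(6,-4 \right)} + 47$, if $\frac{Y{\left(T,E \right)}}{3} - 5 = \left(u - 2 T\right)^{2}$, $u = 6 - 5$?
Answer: $17435$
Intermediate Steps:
$u = 1$ ($u = 6 - 5 = 1$)
$Y{\left(T,E \right)} = 15 + 3 \left(1 - 2 T\right)^{2}$
$46 Y{\left(6,-4 \right)} + 47 = 46 \left(15 + 3 \left(-1 + 2 \cdot 6\right)^{2}\right) + 47 = 46 \left(15 + 3 \left(-1 + 12\right)^{2}\right) + 47 = 46 \left(15 + 3 \cdot 11^{2}\right) + 47 = 46 \left(15 + 3 \cdot 121\right) + 47 = 46 \left(15 + 363\right) + 47 = 46 \cdot 378 + 47 = 17388 + 47 = 17435$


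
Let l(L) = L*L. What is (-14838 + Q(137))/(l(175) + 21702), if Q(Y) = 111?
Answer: -14727/52327 ≈ -0.28144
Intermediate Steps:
l(L) = L²
(-14838 + Q(137))/(l(175) + 21702) = (-14838 + 111)/(175² + 21702) = -14727/(30625 + 21702) = -14727/52327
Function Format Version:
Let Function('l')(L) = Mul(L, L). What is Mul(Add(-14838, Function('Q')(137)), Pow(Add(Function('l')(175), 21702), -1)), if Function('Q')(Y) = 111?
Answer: Rational(-14727, 52327) ≈ -0.28144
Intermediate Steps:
Function('l')(L) = Pow(L, 2)
Mul(Add(-14838, Function('Q')(137)), Pow(Add(Function('l')(175), 21702), -1)) = Mul(Add(-14838, 111), Pow(Add(Pow(175, 2), 21702), -1)) = Mul(-14727, Pow(Add(30625, 21702), -1)) = Mul(-14727, Pow(52327, -1)) = Mul(-14727, Rational(1, 52327)) = Rational(-14727, 52327)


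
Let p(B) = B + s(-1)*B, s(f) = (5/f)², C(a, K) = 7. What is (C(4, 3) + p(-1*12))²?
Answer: 93025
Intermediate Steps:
s(f) = 25/f²
p(B) = 26*B (p(B) = B + (25/(-1)²)*B = B + (25*1)*B = B + 25*B = 26*B)
(C(4, 3) + p(-1*12))² = (7 + 26*(-1*12))² = (7 + 26*(-12))² = (7 - 312)² = (-305)² = 93025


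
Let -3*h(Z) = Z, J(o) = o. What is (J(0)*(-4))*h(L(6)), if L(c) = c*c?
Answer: 0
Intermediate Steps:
L(c) = c**2
h(Z) = -Z/3
(J(0)*(-4))*h(L(6)) = (0*(-4))*(-1/3*6**2) = 0*(-1/3*36) = 0*(-12) = 0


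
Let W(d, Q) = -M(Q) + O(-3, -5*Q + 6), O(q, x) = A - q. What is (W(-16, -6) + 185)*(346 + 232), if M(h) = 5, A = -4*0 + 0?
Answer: 105774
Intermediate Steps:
A = 0 (A = 0 + 0 = 0)
O(q, x) = -q (O(q, x) = 0 - q = -q)
W(d, Q) = -2 (W(d, Q) = -1*5 - 1*(-3) = -5 + 3 = -2)
(W(-16, -6) + 185)*(346 + 232) = (-2 + 185)*(346 + 232) = 183*578 = 105774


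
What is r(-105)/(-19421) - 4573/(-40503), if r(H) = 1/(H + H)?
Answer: 2072289937/18354204470 ≈ 0.11291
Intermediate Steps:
r(H) = 1/(2*H)
r(-105)/(-19421) - 4573/(-40503) = ((½)/(-105))/(-19421) - 4573/(-40503) = ((½)*(-1/105))*(-1/19421) - 4573*(-1/40503) = -1/210*(-1/19421) + 4573/40503 = 1/4078410 + 4573/40503 = 2072289937/18354204470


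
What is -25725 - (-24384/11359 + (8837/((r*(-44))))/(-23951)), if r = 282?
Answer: -86832974268810611/3375713146872 ≈ -25723.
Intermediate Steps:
-25725 - (-24384/11359 + (8837/((r*(-44))))/(-23951)) = -25725 - (-24384/11359 + (8837/((282*(-44))))/(-23951)) = -25725 - (-24384*1/11359 + (8837/(-12408))*(-1/23951)) = -25725 - (-24384/11359 + (8837*(-1/12408))*(-1/23951)) = -25725 - (-24384/11359 - 8837/12408*(-1/23951)) = -25725 - (-24384/11359 + 8837/297184008) = -25725 - 1*(-7246434471589/3375713146872) = -25725 + 7246434471589/3375713146872 = -86832974268810611/3375713146872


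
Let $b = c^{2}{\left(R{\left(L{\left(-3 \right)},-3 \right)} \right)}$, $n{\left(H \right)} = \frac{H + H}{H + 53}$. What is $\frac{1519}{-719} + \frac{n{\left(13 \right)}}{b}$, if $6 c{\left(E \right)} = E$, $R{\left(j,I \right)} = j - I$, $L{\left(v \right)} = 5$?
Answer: $- \frac{239303}{126544} \approx -1.8911$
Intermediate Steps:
$n{\left(H \right)} = \frac{2 H}{53 + H}$
$c{\left(E \right)} = \frac{E}{6}$
$b = \frac{16}{9}$ ($b = \left(\frac{5 - -3}{6}\right)^{2} = \left(\frac{5 + 3}{6}\right)^{2} = \left(\frac{1}{6} \cdot 8\right)^{2} = \left(\frac{4}{3}\right)^{2} = \frac{16}{9} \approx 1.7778$)
$\frac{1519}{-719} + \frac{n{\left(13 \right)}}{b} = \frac{1519}{-719} + \frac{2 \cdot 13 \frac{1}{53 + 13}}{\frac{16}{9}} = 1519 \left(- \frac{1}{719}\right) + 2 \cdot 13 \cdot \frac{1}{66} \cdot \frac{9}{16} = - \frac{1519}{719} + 2 \cdot 13 \cdot \frac{1}{66} \cdot \frac{9}{16} = - \frac{1519}{719} + \frac{13}{33} \cdot \frac{9}{16} = - \frac{1519}{719} + \frac{39}{176} = - \frac{239303}{126544}$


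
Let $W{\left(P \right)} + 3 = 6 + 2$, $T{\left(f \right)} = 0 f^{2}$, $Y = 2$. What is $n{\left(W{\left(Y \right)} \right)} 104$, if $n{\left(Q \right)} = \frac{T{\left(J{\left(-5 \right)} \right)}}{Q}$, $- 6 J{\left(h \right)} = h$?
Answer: $0$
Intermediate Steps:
$J{\left(h \right)} = - \frac{h}{6}$
$T{\left(f \right)} = 0$
$W{\left(P \right)} = 5$ ($W{\left(P \right)} = -3 + \left(6 + 2\right) = -3 + 8 = 5$)
$n{\left(Q \right)} = 0$ ($n{\left(Q \right)} = \frac{0}{Q} = 0$)
$n{\left(W{\left(Y \right)} \right)} 104 = 0 \cdot 104 = 0$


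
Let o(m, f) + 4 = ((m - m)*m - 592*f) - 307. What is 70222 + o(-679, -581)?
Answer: 413863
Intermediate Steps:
o(m, f) = -311 - 592*f (o(m, f) = -4 + (((m - m)*m - 592*f) - 307) = -4 + ((0*m - 592*f) - 307) = -4 + ((0 - 592*f) - 307) = -4 + (-592*f - 307) = -4 + (-307 - 592*f) = -311 - 592*f)
70222 + o(-679, -581) = 70222 + (-311 - 592*(-581)) = 70222 + (-311 + 343952) = 70222 + 343641 = 413863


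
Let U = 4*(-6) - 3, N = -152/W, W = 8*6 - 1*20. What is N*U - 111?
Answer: 249/7 ≈ 35.571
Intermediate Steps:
W = 28 (W = 48 - 20 = 28)
N = -38/7 (N = -152/28 = -152*1/28 = -38/7 ≈ -5.4286)
U = -27 (U = -24 - 3 = -27)
N*U - 111 = -38/7*(-27) - 111 = 1026/7 - 111 = 249/7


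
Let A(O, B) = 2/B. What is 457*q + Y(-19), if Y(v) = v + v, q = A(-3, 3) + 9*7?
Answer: 87173/3 ≈ 29058.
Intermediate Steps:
q = 191/3 (q = 2/3 + 9*7 = 2*(⅓) + 63 = ⅔ + 63 = 191/3 ≈ 63.667)
Y(v) = 2*v
457*q + Y(-19) = 457*(191/3) + 2*(-19) = 87287/3 - 38 = 87173/3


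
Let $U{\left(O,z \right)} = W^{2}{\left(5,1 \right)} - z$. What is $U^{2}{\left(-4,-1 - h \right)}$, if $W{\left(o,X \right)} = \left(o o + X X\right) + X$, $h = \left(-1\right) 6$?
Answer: $524176$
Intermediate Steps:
$h = -6$
$W{\left(o,X \right)} = X + X^{2} + o^{2}$ ($W{\left(o,X \right)} = \left(o^{2} + X^{2}\right) + X = \left(X^{2} + o^{2}\right) + X = X + X^{2} + o^{2}$)
$U{\left(O,z \right)} = 729 - z$ ($U{\left(O,z \right)} = \left(1 + 1^{2} + 5^{2}\right)^{2} - z = \left(1 + 1 + 25\right)^{2} - z = 27^{2} - z = 729 - z$)
$U^{2}{\left(-4,-1 - h \right)} = \left(729 - \left(-1 - -6\right)\right)^{2} = \left(729 - \left(-1 + 6\right)\right)^{2} = \left(729 - 5\right)^{2} = 724^{2} = 524176$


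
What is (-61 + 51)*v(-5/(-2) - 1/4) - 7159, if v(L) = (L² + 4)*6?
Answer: -30811/4 ≈ -7702.8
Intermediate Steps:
v(L) = 24 + 6*L² (v(L) = (4 + L²)*6 = 24 + 6*L²)
(-61 + 51)*v(-5/(-2) - 1/4) - 7159 = (-61 + 51)*(24 + 6*(-5/(-2) - 1/4)²) - 7159 = -10*(24 + 6*(-5*(-½) - 1*¼)²) - 7159 = -10*(24 + 6*(5/2 - ¼)²) - 7159 = -10*(24 + 6*(9/4)²) - 7159 = -10*(24 + 6*(81/16)) - 7159 = -10*(24 + 243/8) - 7159 = -10*435/8 - 7159 = -2175/4 - 7159 = -30811/4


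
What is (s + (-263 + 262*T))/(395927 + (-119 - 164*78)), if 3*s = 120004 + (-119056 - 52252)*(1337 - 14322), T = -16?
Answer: 741513673/383016 ≈ 1936.0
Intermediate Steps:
s = 741518128 (s = (120004 + (-119056 - 52252)*(1337 - 14322))/3 = (120004 - 171308*(-12985))/3 = (120004 + 2224434380)/3 = (⅓)*2224554384 = 741518128)
(s + (-263 + 262*T))/(395927 + (-119 - 164*78)) = (741518128 + (-263 + 262*(-16)))/(395927 + (-119 - 164*78)) = (741518128 + (-263 - 4192))/(395927 + (-119 - 12792)) = (741518128 - 4455)/(395927 - 12911) = 741513673/383016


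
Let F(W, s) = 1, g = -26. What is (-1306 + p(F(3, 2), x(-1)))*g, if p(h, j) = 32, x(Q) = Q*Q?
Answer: 33124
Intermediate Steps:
x(Q) = Q²
(-1306 + p(F(3, 2), x(-1)))*g = (-1306 + 32)*(-26) = -1274*(-26) = 33124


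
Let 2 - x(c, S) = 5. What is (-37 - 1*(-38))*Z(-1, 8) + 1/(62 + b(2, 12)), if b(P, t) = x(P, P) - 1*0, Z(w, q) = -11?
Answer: -648/59 ≈ -10.983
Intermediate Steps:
x(c, S) = -3 (x(c, S) = 2 - 1*5 = 2 - 5 = -3)
b(P, t) = -3 (b(P, t) = -3 - 1*0 = -3 + 0 = -3)
(-37 - 1*(-38))*Z(-1, 8) + 1/(62 + b(2, 12)) = (-37 - 1*(-38))*(-11) + 1/(62 - 3) = (-37 + 38)*(-11) + 1/59 = 1*(-11) + 1/59 = -11 + 1/59 = -648/59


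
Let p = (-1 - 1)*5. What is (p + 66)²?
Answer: 3136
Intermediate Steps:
p = -10 (p = -2*5 = -10)
(p + 66)² = (-10 + 66)² = 56² = 3136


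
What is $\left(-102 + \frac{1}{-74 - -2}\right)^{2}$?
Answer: $\frac{53949025}{5184} \approx 10407.0$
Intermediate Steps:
$\left(-102 + \frac{1}{-74 - -2}\right)^{2} = \left(-102 + \frac{1}{-74 + \left(-10 + 12\right)}\right)^{2} = \left(-102 + \frac{1}{-74 + 2}\right)^{2} = \left(-102 + \frac{1}{-72}\right)^{2} = \left(-102 - \frac{1}{72}\right)^{2} = \left(- \frac{7345}{72}\right)^{2} = \frac{53949025}{5184}$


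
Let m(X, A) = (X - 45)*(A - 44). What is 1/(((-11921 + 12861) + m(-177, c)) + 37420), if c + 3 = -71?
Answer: 1/64556 ≈ 1.5490e-5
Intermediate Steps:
c = -74 (c = -3 - 71 = -74)
m(X, A) = (-45 + X)*(-44 + A)
1/(((-11921 + 12861) + m(-177, c)) + 37420) = 1/(((-11921 + 12861) + (1980 - 45*(-74) - 44*(-177) - 74*(-177))) + 37420) = 1/((940 + (1980 + 3330 + 7788 + 13098)) + 37420) = 1/((940 + 26196) + 37420) = 1/(27136 + 37420) = 1/64556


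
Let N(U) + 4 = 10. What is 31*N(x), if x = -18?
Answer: 186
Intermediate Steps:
N(U) = 6 (N(U) = -4 + 10 = 6)
31*N(x) = 31*6 = 186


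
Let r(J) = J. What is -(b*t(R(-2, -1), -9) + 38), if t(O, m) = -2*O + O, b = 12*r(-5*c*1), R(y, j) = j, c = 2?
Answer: 82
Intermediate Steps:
b = -120 (b = 12*(-5*2*1) = 12*(-10*1) = 12*(-10) = -120)
t(O, m) = -O
-(b*t(R(-2, -1), -9) + 38) = -(-(-120)*(-1) + 38) = -(-120*1 + 38) = -(-120 + 38) = -1*(-82) = 82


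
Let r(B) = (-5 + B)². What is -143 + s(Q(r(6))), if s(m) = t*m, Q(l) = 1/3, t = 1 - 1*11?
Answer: -439/3 ≈ -146.33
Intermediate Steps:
t = -10 (t = 1 - 11 = -10)
Q(l) = ⅓
s(m) = -10*m
-143 + s(Q(r(6))) = -143 - 10*⅓ = -143 - 10/3 = -439/3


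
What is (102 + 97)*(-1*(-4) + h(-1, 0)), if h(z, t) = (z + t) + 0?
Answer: 597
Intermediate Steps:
h(z, t) = t + z (h(z, t) = (t + z) + 0 = t + z)
(102 + 97)*(-1*(-4) + h(-1, 0)) = (102 + 97)*(-1*(-4) + (0 - 1)) = 199*(4 - 1) = 199*3 = 597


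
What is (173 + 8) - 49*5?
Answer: -64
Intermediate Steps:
(173 + 8) - 49*5 = 181 - 245 = -64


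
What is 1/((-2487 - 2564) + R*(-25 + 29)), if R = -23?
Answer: -1/5143 ≈ -0.00019444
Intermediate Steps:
1/((-2487 - 2564) + R*(-25 + 29)) = 1/((-2487 - 2564) - 23*(-25 + 29)) = 1/(-5051 - 23*4) = 1/(-5051 - 92) = 1/(-5143) = -1/5143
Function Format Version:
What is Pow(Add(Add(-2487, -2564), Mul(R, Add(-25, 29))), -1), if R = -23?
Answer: Rational(-1, 5143) ≈ -0.00019444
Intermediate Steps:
Pow(Add(Add(-2487, -2564), Mul(R, Add(-25, 29))), -1) = Pow(Add(Add(-2487, -2564), Mul(-23, Add(-25, 29))), -1) = Pow(Add(-5051, Mul(-23, 4)), -1) = Pow(Add(-5051, -92), -1) = Pow(-5143, -1) = Rational(-1, 5143)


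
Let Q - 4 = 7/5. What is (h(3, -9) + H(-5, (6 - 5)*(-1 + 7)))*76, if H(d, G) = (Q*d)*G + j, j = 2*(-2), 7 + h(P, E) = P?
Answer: -12920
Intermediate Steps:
h(P, E) = -7 + P
j = -4
Q = 27/5 (Q = 4 + 7/5 = 27/5 ≈ 5.4000)
H(d, G) = -4 + 27*G*d/5 (H(d, G) = (27*d/5)*G - 4 = 27*G*d/5 - 4 = -4 + 27*G*d/5)
(h(3, -9) + H(-5, (6 - 5)*(-1 + 7)))*76 = ((-7 + 3) + (-4 + (27/5)*((6 - 5)*(-1 + 7))*(-5)))*76 = (-4 + (-4 + (27/5)*(1*6)*(-5)))*76 = (-4 + (-4 + (27/5)*6*(-5)))*76 = (-4 + (-4 - 162))*76 = (-4 - 166)*76 = -170*76 = -12920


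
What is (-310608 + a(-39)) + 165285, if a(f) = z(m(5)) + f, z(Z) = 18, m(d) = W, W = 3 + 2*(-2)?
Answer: -145344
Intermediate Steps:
W = -1 (W = 3 - 4 = -1)
m(d) = -1
a(f) = 18 + f
(-310608 + a(-39)) + 165285 = (-310608 + (18 - 39)) + 165285 = (-310608 - 21) + 165285 = -310629 + 165285 = -145344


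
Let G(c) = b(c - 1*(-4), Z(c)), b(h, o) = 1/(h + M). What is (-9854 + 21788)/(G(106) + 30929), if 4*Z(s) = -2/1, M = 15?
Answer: 745875/1933063 ≈ 0.38585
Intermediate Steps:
Z(s) = -1/2 (Z(s) = (-2/1)/4 = (-2*1)/4 = (1/4)*(-2) = -1/2)
b(h, o) = 1/(15 + h) (b(h, o) = 1/(h + 15) = 1/(15 + h))
G(c) = 1/(19 + c) (G(c) = 1/(15 + (c - 1*(-4))) = 1/(15 + (c + 4)) = 1/(15 + (4 + c)) = 1/(19 + c))
(-9854 + 21788)/(G(106) + 30929) = (-9854 + 21788)/(1/(19 + 106) + 30929) = 11934/(1/125 + 30929) = 11934/(3866126/125) = 11934*(125/3866126) = 745875/1933063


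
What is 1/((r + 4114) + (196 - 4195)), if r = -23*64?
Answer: -1/1357 ≈ -0.00073692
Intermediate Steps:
r = -1472
1/((r + 4114) + (196 - 4195)) = 1/((-1472 + 4114) + (196 - 4195)) = 1/(2642 - 3999) = 1/(-1357) = -1/1357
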